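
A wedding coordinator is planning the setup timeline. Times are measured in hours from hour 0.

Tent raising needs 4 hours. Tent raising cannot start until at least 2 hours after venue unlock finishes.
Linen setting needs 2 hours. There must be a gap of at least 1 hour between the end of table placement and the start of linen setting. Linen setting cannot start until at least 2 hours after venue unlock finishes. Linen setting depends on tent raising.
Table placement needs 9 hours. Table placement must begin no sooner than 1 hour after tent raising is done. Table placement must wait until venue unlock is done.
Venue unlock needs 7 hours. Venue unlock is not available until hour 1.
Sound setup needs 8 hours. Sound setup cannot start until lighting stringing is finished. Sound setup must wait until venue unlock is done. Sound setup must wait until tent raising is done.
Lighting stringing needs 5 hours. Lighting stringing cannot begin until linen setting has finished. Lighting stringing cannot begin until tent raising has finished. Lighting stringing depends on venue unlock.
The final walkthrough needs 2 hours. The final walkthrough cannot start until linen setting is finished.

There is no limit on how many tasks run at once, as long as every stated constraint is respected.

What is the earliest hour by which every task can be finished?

40

Venue unlock waits on its own release at hour 1, so it starts at hour 1 and finishes at 1 + 7 = hour 8.
After venue unlock (finishes hour 8, plus 2-hour gap → hour 10), tent raising can start at hour 10 and finishes at hour 14.
For table placement: tent raising (finishes hour 14, plus 1-hour gap → hour 15); venue unlock (finishes hour 8). Taking the maximum gives a start of hour 15, and it finishes at 15 + 9 = hour 24.
Linen setting cannot start until table placement (finishes hour 24, plus 1-hour gap → hour 25); venue unlock (finishes hour 8, plus 2-hour gap → hour 10); tent raising (finishes hour 14). The controlling bound is hour 25, so linen setting finishes at 25 + 2 = hour 27.
The final walkthrough waits on linen setting (finishes hour 27), so it starts at hour 27 and finishes at 27 + 2 = hour 29.
Lighting stringing has to wait for linen setting (finishes hour 27); tent raising (finishes hour 14); venue unlock (finishes hour 8). The latest of these is hour 27, so lighting stringing runs hour 27 to 27 + 5 = hour 32.
Sound setup needs all of lighting stringing (finishes hour 32); venue unlock (finishes hour 8); tent raising (finishes hour 14). That puts its earliest start at hour 32; it finishes at 32 + 8 = hour 40.
All tasks are finished once the last one completes. Finish times: Venue unlock at 8, Tent raising at 14, Table placement at 24, Linen setting at 27, Lighting stringing at 32, Sound setup at 40, The final walkthrough at 29. The latest is hour 40.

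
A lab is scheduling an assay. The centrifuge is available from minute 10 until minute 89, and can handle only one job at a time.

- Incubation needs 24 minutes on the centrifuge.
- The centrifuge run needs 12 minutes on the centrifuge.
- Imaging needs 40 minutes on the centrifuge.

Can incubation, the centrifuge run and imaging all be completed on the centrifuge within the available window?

The centrifuge window is 89 − 10 = 79 minutes.
Running back to back, the jobs need 24 + 12 + 40 = 76 minutes on the centrifuge.
Since 76 ≤ 79, they fit within the window.

Yes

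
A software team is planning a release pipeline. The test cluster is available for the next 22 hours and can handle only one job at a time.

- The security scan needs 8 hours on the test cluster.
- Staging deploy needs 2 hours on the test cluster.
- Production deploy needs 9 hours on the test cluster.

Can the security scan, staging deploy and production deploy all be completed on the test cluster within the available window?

Yes

Running back to back, the jobs need 8 + 2 + 9 = 19 hours on the test cluster.
Since 19 ≤ 22, they fit within the window.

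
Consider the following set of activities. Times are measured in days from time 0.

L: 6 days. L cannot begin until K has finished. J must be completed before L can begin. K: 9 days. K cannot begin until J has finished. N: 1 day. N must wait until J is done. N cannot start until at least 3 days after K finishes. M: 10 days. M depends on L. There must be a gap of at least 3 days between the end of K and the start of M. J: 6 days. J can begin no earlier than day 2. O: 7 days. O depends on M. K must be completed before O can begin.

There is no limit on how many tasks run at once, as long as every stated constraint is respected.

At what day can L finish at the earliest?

23

J waits on its own release at day 2, so it starts at day 2 and finishes at 2 + 6 = day 8.
K waits on J (finishes day 8), so it starts at day 8 and finishes at 8 + 9 = day 17.
L has to wait for K (finishes day 17); J (finishes day 8). The latest of these is day 17, so L runs day 17 to 17 + 6 = day 23.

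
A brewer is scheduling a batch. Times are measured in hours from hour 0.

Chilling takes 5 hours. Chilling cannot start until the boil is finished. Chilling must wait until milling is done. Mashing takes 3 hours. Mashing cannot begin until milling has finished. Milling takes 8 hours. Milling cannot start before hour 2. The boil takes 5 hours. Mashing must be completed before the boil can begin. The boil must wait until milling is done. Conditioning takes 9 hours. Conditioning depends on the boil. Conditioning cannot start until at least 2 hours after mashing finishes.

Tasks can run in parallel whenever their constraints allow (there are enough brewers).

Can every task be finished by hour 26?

After its own release at hour 2, milling can start at hour 2 and finishes at hour 10.
Mashing cannot begin until milling (finishes hour 10). It runs from hour 10 to 10 + 3 = hour 13.
For the boil: mashing (finishes hour 13); milling (finishes hour 10). Taking the maximum gives a start of hour 13, and it finishes at 13 + 5 = hour 18.
Conditioning needs all of the boil (finishes hour 18); mashing (finishes hour 13, plus 2-hour gap → hour 15). That puts its earliest start at hour 18; it finishes at 18 + 9 = hour 27.
Chilling cannot start until the boil (finishes hour 18); milling (finishes hour 10). The controlling bound is hour 18, so chilling finishes at 18 + 5 = hour 23.
The earliest everything can be done is hour 27, which is after the deadline of 26, so it is not possible.

No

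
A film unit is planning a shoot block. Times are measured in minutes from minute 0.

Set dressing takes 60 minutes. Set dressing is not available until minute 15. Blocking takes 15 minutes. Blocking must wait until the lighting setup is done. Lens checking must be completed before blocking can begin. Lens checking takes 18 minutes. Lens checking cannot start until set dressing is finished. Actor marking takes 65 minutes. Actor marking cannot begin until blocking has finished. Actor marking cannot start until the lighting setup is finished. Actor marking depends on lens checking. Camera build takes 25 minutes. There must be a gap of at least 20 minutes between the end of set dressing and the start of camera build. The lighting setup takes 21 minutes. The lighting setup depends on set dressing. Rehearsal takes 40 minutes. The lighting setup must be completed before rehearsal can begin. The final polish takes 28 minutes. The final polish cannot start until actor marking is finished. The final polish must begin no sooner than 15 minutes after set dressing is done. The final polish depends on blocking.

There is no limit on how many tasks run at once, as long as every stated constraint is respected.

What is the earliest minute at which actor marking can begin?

Set dressing cannot begin until its own release at minute 15. It runs from minute 15 to 15 + 60 = minute 75.
After set dressing (finishes minute 75), lens checking can start at minute 75 and finishes at minute 93.
After set dressing (finishes minute 75), the lighting setup can start at minute 75 and finishes at minute 96.
For blocking: the lighting setup (finishes minute 96); lens checking (finishes minute 93). Taking the maximum gives a start of minute 96, and it finishes at 96 + 15 = minute 111.
Actor marking waits on blocking (finishes minute 111); the lighting setup (finishes minute 96); lens checking (finishes minute 93). The latest of these is minute 111, which is the earliest actor marking can start.

111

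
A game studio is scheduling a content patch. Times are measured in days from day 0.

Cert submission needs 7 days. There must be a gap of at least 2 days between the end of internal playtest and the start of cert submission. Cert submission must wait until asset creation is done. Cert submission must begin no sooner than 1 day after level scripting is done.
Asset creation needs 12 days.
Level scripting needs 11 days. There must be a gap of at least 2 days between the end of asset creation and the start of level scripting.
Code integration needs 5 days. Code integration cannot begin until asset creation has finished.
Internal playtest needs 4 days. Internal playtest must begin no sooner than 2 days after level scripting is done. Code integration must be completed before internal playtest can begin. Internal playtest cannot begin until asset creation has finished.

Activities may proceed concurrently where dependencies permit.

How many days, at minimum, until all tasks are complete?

40

Asset creation has no prerequisites, so it starts at day 0 and finishes at day 12.
Code integration waits on asset creation (finishes day 12), so it starts at day 12 and finishes at 12 + 5 = day 17.
After asset creation (finishes day 12, plus 2-day gap → day 14), level scripting can start at day 14 and finishes at day 25.
Internal playtest has to wait for level scripting (finishes day 25, plus 2-day gap → day 27); code integration (finishes day 17); asset creation (finishes day 12). The latest of these is day 27, so internal playtest runs day 27 to 27 + 4 = day 31.
Cert submission has to wait for internal playtest (finishes day 31, plus 2-day gap → day 33); asset creation (finishes day 12); level scripting (finishes day 25, plus 1-day gap → day 26). The latest of these is day 33, so cert submission runs day 33 to 33 + 7 = day 40.
All tasks are finished once the last one completes. Finish times: Asset creation at 12, Level scripting at 25, Code integration at 17, Internal playtest at 31, Cert submission at 40. The latest is day 40.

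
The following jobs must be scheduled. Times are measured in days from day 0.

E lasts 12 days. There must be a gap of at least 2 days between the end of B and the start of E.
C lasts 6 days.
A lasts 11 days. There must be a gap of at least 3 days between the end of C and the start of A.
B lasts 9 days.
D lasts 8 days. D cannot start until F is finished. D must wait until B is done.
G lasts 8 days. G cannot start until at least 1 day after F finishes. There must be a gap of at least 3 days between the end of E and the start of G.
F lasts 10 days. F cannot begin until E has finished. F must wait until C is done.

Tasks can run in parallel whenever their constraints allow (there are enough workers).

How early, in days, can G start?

34

Nothing blocks C, so it runs from day 0 to day 6.
B has no prerequisites, so it starts at day 0 and finishes at day 9.
E cannot begin until B (finishes day 9, plus 2-day gap → day 11). It runs from day 11 to 11 + 12 = day 23.
F needs all of E (finishes day 23); C (finishes day 6). That puts its earliest start at day 23; it finishes at 23 + 10 = day 33.
G waits on F (finishes day 33, plus 1-day gap → day 34); E (finishes day 23, plus 3-day gap → day 26). The latest of these is day 34, which is the earliest G can start.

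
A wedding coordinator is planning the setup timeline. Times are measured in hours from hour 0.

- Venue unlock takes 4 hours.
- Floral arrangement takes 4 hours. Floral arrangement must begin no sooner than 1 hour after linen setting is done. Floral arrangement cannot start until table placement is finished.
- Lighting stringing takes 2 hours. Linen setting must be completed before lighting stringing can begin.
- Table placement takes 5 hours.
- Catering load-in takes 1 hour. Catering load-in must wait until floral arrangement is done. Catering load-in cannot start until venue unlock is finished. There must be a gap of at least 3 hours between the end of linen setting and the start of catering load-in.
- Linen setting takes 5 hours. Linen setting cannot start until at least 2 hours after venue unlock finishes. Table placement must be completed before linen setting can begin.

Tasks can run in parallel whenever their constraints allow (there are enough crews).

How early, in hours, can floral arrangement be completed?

Table placement has no prerequisites, so it starts at hour 0 and finishes at hour 5.
Venue unlock can start immediately at hour 0; it finishes at hour 4.
Linen setting has to wait for venue unlock (finishes hour 4, plus 2-hour gap → hour 6); table placement (finishes hour 5). The latest of these is hour 6, so linen setting runs hour 6 to 6 + 5 = hour 11.
Floral arrangement needs all of linen setting (finishes hour 11, plus 1-hour gap → hour 12); table placement (finishes hour 5). That puts its earliest start at hour 12; it finishes at 12 + 4 = hour 16.

16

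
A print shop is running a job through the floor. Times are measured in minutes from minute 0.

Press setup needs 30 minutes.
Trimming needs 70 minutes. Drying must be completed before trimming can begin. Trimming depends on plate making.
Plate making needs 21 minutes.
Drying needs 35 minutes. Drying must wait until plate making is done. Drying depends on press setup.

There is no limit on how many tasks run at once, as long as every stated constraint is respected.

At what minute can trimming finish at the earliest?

135

Press setup can start immediately at minute 0; it finishes at minute 30.
Plate making can start immediately at minute 0; it finishes at minute 21.
Drying has to wait for plate making (finishes minute 21); press setup (finishes minute 30). The latest of these is minute 30, so drying runs minute 30 to 30 + 35 = minute 65.
Trimming cannot start until drying (finishes minute 65); plate making (finishes minute 21). The controlling bound is minute 65, so trimming finishes at 65 + 70 = minute 135.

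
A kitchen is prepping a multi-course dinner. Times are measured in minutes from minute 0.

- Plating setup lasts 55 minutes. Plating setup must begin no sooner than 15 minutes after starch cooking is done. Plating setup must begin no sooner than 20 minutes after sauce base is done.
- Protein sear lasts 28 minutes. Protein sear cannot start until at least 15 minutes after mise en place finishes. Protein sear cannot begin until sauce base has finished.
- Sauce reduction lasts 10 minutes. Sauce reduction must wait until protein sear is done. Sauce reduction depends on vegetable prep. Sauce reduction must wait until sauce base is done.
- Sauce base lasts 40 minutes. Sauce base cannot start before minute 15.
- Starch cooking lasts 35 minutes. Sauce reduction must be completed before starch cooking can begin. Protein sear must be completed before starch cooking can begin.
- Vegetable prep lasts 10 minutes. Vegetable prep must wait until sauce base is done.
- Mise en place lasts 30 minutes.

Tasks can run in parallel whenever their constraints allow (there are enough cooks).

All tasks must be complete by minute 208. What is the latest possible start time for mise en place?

20

To finish by minute 208, plating setup (duration 55) must start no later than minute 153.
Since plating setup (must start by minute 153, minus 15-minute gap → minute 138) depends on it, starch cooking must finish by minute 138. Backing off its 35-minute duration gives a latest start of minute 103.
Sauce reduction must finish before starch cooking (must start by minute 103). With a 10-minute duration, sauce reduction must start by 103 − 10 = minute 93.
Protein sear feeds sauce reduction (must start by minute 93); starch cooking (must start by minute 103). Taking the minimum, protein sear must finish by minute 93 and start by 93 − 28 = minute 65.
Mise en place has to be done before protein sear (must start by minute 65, minus 15-minute gap → minute 50). That means finishing by minute 50, i.e. starting by 50 − 30 = minute 20.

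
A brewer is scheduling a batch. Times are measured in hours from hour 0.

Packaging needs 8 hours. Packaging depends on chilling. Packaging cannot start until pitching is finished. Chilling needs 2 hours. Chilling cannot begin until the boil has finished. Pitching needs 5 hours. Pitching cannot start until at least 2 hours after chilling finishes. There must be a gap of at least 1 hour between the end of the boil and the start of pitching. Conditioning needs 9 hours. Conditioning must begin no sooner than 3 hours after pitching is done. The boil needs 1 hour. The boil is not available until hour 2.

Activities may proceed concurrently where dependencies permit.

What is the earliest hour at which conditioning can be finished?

The boil waits on its own release at hour 2, so it starts at hour 2 and finishes at 2 + 1 = hour 3.
Chilling waits on the boil (finishes hour 3), so it starts at hour 3 and finishes at 3 + 2 = hour 5.
Pitching cannot start until chilling (finishes hour 5, plus 2-hour gap → hour 7); the boil (finishes hour 3, plus 1-hour gap → hour 4). The controlling bound is hour 7, so pitching finishes at 7 + 5 = hour 12.
Conditioning cannot begin until pitching (finishes hour 12, plus 3-hour gap → hour 15). It runs from hour 15 to 15 + 9 = hour 24.

24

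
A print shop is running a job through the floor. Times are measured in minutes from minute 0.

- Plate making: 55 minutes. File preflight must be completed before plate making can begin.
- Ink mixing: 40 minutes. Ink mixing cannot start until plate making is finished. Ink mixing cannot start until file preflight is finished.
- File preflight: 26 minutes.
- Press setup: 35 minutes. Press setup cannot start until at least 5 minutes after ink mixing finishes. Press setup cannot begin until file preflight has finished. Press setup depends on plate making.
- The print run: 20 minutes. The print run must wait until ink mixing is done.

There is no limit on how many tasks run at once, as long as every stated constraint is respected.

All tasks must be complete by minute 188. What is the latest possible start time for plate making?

53

Nothing follows press setup; the deadline of minute 188 is its only limit. It must start by 188 − 35 = minute 153.
Nothing follows the print run; the deadline of minute 188 is its only limit. It must start by 188 − 20 = minute 168.
Ink mixing has several dependents: press setup (must start by minute 153, minus 5-minute gap → minute 148); the print run (must start by minute 168). The earliest of those limits is minute 148, so ink mixing must start by 148 − 40 = minute 108.
Plate making must finish in time for ink mixing (must start by minute 108); press setup (must start by minute 153). The tightest is minute 108, so plate making must start by 108 − 55 = minute 53.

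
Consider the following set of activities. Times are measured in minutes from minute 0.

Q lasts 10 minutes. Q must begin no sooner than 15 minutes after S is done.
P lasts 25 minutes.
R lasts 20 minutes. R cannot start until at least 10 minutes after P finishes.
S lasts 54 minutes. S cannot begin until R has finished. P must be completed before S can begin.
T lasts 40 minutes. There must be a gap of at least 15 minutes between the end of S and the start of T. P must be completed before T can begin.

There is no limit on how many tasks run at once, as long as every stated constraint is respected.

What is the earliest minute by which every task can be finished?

P has no prerequisites, so it starts at minute 0 and finishes at minute 25.
R cannot begin until P (finishes minute 25, plus 10-minute gap → minute 35). It runs from minute 35 to 35 + 20 = minute 55.
For S: R (finishes minute 55); P (finishes minute 25). Taking the maximum gives a start of minute 55, and it finishes at 55 + 54 = minute 109.
T has to wait for S (finishes minute 109, plus 15-minute gap → minute 124); P (finishes minute 25). The latest of these is minute 124, so T runs minute 124 to 124 + 40 = minute 164.
Q cannot begin until S (finishes minute 109, plus 15-minute gap → minute 124). It runs from minute 124 to 124 + 10 = minute 134.
All tasks are finished once the last one completes. Finish times: P at 25, Q at 134, R at 55, S at 109, T at 164. The latest is minute 164.

164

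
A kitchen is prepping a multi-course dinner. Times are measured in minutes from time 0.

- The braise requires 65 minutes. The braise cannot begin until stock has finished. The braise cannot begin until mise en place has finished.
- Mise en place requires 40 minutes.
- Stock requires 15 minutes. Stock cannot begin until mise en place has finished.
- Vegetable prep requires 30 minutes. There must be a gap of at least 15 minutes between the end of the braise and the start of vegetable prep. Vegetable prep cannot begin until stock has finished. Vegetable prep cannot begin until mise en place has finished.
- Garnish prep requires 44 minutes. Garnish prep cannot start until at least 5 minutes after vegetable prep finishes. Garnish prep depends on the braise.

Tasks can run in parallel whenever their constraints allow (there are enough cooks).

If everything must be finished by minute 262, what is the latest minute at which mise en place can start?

48

Garnish prep has no dependents, so it just needs to finish by minute 262. Starting by 262 − 44 = minute 218 achieves that.
Vegetable prep must finish before garnish prep (must start by minute 218, minus 5-minute gap → minute 213). With a 30-minute duration, vegetable prep must start by 213 − 30 = minute 183.
The braise feeds vegetable prep (must start by minute 183, minus 15-minute gap → minute 168); garnish prep (must start by minute 218). Taking the minimum, the braise must finish by minute 168 and start by 168 − 65 = minute 103.
For stock: the braise (must start by minute 103); vegetable prep (must start by minute 183). The most restrictive is minute 103; with a 15-minute duration, stock must start by minute 88.
Mise en place has several dependents: stock (must start by minute 88); the braise (must start by minute 103); vegetable prep (must start by minute 183). The earliest of those limits is minute 88, so mise en place must start by 88 − 40 = minute 48.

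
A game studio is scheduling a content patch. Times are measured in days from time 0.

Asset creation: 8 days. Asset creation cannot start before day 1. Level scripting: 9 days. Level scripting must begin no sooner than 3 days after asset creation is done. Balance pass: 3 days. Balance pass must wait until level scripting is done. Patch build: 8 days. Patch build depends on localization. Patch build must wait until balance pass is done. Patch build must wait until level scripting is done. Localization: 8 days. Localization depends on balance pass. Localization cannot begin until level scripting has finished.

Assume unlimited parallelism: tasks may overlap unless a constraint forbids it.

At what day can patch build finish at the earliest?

40

Asset creation waits on its own release at day 1, so it starts at day 1 and finishes at 1 + 8 = day 9.
Level scripting cannot begin until asset creation (finishes day 9, plus 3-day gap → day 12). It runs from day 12 to 12 + 9 = day 21.
After level scripting (finishes day 21), balance pass can start at day 21 and finishes at day 24.
Localization has to wait for balance pass (finishes day 24); level scripting (finishes day 21). The latest of these is day 24, so localization runs day 24 to 24 + 8 = day 32.
Patch build has to wait for localization (finishes day 32); balance pass (finishes day 24); level scripting (finishes day 21). The latest of these is day 32, so patch build runs day 32 to 32 + 8 = day 40.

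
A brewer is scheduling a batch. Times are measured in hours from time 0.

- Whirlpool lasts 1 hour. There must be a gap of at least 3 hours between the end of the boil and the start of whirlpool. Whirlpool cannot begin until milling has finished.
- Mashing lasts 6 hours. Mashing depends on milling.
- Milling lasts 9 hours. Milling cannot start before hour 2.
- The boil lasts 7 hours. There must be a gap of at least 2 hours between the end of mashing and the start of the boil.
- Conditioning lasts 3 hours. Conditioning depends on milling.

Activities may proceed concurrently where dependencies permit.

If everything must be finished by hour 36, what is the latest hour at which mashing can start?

17

To finish by hour 36, whirlpool (duration 1) must start no later than hour 35.
The boil feeds into whirlpool (must start by hour 35, minus 3-hour gap → hour 32); so the boil must finish by hour 32 and therefore start by hour 25.
Since the boil (must start by hour 25, minus 2-hour gap → hour 23) depends on it, mashing must finish by hour 23. Backing off its 6-hour duration gives a latest start of hour 17.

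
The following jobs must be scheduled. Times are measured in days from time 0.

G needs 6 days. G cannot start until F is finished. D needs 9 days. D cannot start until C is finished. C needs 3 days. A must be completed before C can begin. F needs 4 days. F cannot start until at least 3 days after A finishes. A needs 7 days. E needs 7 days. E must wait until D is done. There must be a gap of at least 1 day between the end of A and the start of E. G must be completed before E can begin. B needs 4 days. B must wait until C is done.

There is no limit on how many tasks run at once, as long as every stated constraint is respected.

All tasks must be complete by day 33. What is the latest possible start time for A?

B has no dependents, so it just needs to finish by day 33. Starting by 33 − 4 = day 29 achieves that.
E has no dependents, so it just needs to finish by day 33. Starting by 33 − 7 = day 26 achieves that.
D has to be done before E (must start by day 26). That means finishing by day 26, i.e. starting by 26 − 9 = day 17.
For C: B (must start by day 29); D (must start by day 17). The most restrictive is day 17; with a 3-day duration, C must start by day 14.
G has to be done before E (must start by day 26). That means finishing by day 26, i.e. starting by 26 − 6 = day 20.
F has to be done before G (must start by day 20). That means finishing by day 20, i.e. starting by 20 − 4 = day 16.
A must finish in time for C (must start by day 14); E (must start by day 26, minus 1-day gap → day 25); F (must start by day 16, minus 3-day gap → day 13). The tightest is day 13, so A must start by 13 − 7 = day 6.

6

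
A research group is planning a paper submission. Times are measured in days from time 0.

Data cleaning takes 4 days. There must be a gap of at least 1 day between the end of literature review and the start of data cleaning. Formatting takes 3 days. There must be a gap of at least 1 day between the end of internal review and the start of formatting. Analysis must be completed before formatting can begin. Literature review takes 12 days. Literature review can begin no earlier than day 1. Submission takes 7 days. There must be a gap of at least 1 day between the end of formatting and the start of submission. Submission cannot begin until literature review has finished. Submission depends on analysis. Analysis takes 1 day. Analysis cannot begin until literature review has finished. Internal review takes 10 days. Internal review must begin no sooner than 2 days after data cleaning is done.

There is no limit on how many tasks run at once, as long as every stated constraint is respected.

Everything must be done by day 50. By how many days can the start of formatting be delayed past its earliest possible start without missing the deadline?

8

After its own release at day 1, literature review can start at day 1 and finishes at day 13.
Analysis waits on literature review (finishes day 13), so it starts at day 13 and finishes at 13 + 1 = day 14.
Data cleaning waits on literature review (finishes day 13, plus 1-day gap → day 14), so it starts at day 14 and finishes at 14 + 4 = day 18.
Internal review waits on data cleaning (finishes day 18, plus 2-day gap → day 20), so it starts at day 20 and finishes at 20 + 10 = day 30.
For formatting: internal review (finishes day 30, plus 1-day gap → day 31); analysis (finishes day 14). Taking the maximum gives a start of day 31, and it finishes at 31 + 3 = day 34.

Working backward from the deadline:
Submission has no dependents, so it just needs to finish by day 50. Starting by 50 − 7 = day 43 achieves that.
Formatting must finish before submission (must start by day 43, minus 1-day gap → day 42). With a 3-day duration, formatting must start by 42 − 3 = day 39.
So formatting can start as early as day 31 and as late as day 39, giving 39 − 31 = 8 days of slack.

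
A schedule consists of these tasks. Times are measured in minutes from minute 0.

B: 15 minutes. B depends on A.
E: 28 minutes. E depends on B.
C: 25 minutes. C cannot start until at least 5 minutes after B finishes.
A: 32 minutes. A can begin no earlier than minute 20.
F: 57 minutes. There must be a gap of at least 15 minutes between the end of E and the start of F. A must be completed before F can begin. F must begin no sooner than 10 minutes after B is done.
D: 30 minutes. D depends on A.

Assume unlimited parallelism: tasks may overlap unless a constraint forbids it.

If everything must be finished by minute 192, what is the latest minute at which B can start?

77

Nothing follows C; the deadline of minute 192 is its only limit. It must start by 192 − 25 = minute 167.
To finish by minute 192, F (duration 57) must start no later than minute 135.
E must finish before F (must start by minute 135, minus 15-minute gap → minute 120). With a 28-minute duration, E must start by 120 − 28 = minute 92.
B must finish in time for C (must start by minute 167, minus 5-minute gap → minute 162); E (must start by minute 92); F (must start by minute 135, minus 10-minute gap → minute 125). The tightest is minute 92, so B must start by 92 − 15 = minute 77.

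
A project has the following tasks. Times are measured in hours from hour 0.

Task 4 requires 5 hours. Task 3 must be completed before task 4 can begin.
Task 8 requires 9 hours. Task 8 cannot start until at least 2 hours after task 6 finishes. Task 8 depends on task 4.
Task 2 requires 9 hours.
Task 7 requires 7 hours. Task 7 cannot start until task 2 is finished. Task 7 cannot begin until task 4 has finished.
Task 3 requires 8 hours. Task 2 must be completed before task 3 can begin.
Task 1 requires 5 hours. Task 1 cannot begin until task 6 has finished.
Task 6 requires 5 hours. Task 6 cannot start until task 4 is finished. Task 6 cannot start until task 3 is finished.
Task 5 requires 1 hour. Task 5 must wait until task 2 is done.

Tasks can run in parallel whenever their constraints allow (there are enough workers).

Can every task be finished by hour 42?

Task 2 has no prerequisites, so it starts at hour 0 and finishes at hour 9.
Task 5 cannot begin until task 2 (finishes hour 9). It runs from hour 9 to 9 + 1 = hour 10.
Task 3 waits on task 2 (finishes hour 9), so it starts at hour 9 and finishes at 9 + 8 = hour 17.
Task 4 cannot begin until task 3 (finishes hour 17). It runs from hour 17 to 17 + 5 = hour 22.
Task 7 has to wait for task 2 (finishes hour 9); task 4 (finishes hour 22). The latest of these is hour 22, so task 7 runs hour 22 to 22 + 7 = hour 29.
Task 6 needs all of task 4 (finishes hour 22); task 3 (finishes hour 17). That puts its earliest start at hour 22; it finishes at 22 + 5 = hour 27.
Task 8 cannot start until task 6 (finishes hour 27, plus 2-hour gap → hour 29); task 4 (finishes hour 22). The controlling bound is hour 29, so task 8 finishes at 29 + 9 = hour 38.
Task 1 cannot begin until task 6 (finishes hour 27). It runs from hour 27 to 27 + 5 = hour 32.
Every task is finished by hour 38, which is no later than the deadline of 42, so the schedule is feasible.

Yes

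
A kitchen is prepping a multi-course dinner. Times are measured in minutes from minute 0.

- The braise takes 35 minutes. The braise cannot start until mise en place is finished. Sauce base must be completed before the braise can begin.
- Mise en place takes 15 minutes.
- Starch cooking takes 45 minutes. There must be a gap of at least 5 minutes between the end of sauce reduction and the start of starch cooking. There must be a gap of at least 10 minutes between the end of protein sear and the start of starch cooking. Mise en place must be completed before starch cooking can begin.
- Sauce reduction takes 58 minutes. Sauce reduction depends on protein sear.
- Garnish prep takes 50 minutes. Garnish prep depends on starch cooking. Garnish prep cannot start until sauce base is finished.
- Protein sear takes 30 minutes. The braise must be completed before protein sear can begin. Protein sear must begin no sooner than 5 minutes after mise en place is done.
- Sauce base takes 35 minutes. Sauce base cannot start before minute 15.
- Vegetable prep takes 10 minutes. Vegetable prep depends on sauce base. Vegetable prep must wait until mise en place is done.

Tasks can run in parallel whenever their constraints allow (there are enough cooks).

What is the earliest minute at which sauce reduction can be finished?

173

After its own release at minute 15, sauce base can start at minute 15 and finishes at minute 50.
Mise en place can start immediately at minute 0; it finishes at minute 15.
The braise cannot start until mise en place (finishes minute 15); sauce base (finishes minute 50). The controlling bound is minute 50, so the braise finishes at 50 + 35 = minute 85.
Protein sear has to wait for the braise (finishes minute 85); mise en place (finishes minute 15, plus 5-minute gap → minute 20). The latest of these is minute 85, so protein sear runs minute 85 to 85 + 30 = minute 115.
Sauce reduction waits on protein sear (finishes minute 115), so it starts at minute 115 and finishes at 115 + 58 = minute 173.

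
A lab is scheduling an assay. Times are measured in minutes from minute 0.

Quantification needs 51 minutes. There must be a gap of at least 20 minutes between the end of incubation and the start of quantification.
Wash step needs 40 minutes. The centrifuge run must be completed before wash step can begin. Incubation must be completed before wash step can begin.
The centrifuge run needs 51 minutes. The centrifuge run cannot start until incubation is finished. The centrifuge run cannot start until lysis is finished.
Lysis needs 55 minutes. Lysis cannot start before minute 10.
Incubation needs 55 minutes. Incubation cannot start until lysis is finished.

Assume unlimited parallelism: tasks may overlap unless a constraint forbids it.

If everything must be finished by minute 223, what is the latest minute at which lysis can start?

22

To finish by minute 223, wash step (duration 40) must start no later than minute 183.
Since wash step (must start by minute 183) depends on it, the centrifuge run must finish by minute 183. Backing off its 51-minute duration gives a latest start of minute 132.
Quantification has no dependents, so it just needs to finish by minute 223. Starting by 223 − 51 = minute 172 achieves that.
Incubation has several dependents: the centrifuge run (must start by minute 132); wash step (must start by minute 183); quantification (must start by minute 172, minus 20-minute gap → minute 152). The earliest of those limits is minute 132, so incubation must start by 132 − 55 = minute 77.
Lysis has several dependents: incubation (must start by minute 77); the centrifuge run (must start by minute 132). The earliest of those limits is minute 77, so lysis must start by 77 − 55 = minute 22.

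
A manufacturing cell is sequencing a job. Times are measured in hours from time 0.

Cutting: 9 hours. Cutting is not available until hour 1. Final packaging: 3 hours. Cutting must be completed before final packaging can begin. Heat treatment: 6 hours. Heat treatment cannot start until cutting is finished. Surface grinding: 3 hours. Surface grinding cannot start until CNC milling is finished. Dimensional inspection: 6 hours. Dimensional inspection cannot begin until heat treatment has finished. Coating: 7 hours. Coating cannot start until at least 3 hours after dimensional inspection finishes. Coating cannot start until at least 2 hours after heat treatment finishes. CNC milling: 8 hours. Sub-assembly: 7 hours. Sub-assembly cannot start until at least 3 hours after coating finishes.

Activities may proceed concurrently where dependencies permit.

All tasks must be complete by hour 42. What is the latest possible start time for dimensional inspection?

16

Nothing follows sub-assembly; the deadline of hour 42 is its only limit. It must start by 42 − 7 = hour 35.
Coating has to be done before sub-assembly (must start by hour 35, minus 3-hour gap → hour 32). That means finishing by hour 32, i.e. starting by 32 − 7 = hour 25.
Dimensional inspection must finish before coating (must start by hour 25, minus 3-hour gap → hour 22). With a 6-hour duration, dimensional inspection must start by 22 − 6 = hour 16.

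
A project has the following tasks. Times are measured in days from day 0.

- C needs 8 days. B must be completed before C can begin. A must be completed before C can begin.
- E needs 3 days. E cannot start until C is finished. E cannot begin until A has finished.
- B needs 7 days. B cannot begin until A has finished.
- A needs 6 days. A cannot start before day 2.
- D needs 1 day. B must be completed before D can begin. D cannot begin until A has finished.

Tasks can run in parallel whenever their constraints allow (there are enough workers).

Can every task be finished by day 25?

After its own release at day 2, A can start at day 2 and finishes at day 8.
B cannot begin until A (finishes day 8). It runs from day 8 to 8 + 7 = day 15.
D needs all of B (finishes day 15); A (finishes day 8). That puts its earliest start at day 15; it finishes at 15 + 1 = day 16.
For C: B (finishes day 15); A (finishes day 8). Taking the maximum gives a start of day 15, and it finishes at 15 + 8 = day 23.
E cannot start until C (finishes day 23); A (finishes day 8). The controlling bound is day 23, so E finishes at 23 + 3 = day 26.
The earliest everything can be done is day 26, which is after the deadline of 25, so it is not possible.

No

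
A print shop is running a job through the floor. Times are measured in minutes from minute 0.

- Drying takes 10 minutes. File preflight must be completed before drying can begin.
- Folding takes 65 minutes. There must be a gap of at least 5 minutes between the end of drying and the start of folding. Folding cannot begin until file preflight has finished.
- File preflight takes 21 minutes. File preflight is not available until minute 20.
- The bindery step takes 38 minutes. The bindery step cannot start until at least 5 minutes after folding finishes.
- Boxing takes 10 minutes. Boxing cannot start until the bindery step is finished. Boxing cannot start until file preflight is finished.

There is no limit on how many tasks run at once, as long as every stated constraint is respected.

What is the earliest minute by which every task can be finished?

174

File preflight waits on its own release at minute 20, so it starts at minute 20 and finishes at 20 + 21 = minute 41.
After file preflight (finishes minute 41), drying can start at minute 41 and finishes at minute 51.
For folding: drying (finishes minute 51, plus 5-minute gap → minute 56); file preflight (finishes minute 41). Taking the maximum gives a start of minute 56, and it finishes at 56 + 65 = minute 121.
After folding (finishes minute 121, plus 5-minute gap → minute 126), the bindery step can start at minute 126 and finishes at minute 164.
Boxing cannot start until the bindery step (finishes minute 164); file preflight (finishes minute 41). The controlling bound is minute 164, so boxing finishes at 164 + 10 = minute 174.
All tasks are finished once the last one completes. Finish times: File preflight at 41, Drying at 51, Folding at 121, The bindery step at 164, Boxing at 174. The latest is minute 174.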